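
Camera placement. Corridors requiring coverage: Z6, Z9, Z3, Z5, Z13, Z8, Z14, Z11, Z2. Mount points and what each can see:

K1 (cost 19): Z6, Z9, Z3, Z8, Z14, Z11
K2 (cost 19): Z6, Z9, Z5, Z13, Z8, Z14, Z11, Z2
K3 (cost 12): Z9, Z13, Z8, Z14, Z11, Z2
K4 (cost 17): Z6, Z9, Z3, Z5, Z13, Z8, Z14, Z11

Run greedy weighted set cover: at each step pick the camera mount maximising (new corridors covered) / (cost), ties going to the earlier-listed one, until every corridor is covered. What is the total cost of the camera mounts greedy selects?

Pick 1: K3 adds 6 new (Z9, Z13, Z8, Z14, Z11, Z2) at cost 12 (ratio 6/12).
Pick 2: K4 adds 3 new (Z6, Z3, Z5) at cost 17 (ratio 3/17).
Greedy total cost: 12 + 17 = 29.

29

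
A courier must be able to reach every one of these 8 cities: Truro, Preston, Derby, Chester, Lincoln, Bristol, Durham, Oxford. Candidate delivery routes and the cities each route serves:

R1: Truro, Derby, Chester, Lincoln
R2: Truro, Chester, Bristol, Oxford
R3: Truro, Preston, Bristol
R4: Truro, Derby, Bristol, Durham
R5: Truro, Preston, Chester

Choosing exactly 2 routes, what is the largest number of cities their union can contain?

6

Choosing R1, R2 covers {Truro, Derby, Chester, Lincoln, Bristol, Oxford} — 6 cities.
No choice of 2 routes does better; here Preston, Durham are left uncovered.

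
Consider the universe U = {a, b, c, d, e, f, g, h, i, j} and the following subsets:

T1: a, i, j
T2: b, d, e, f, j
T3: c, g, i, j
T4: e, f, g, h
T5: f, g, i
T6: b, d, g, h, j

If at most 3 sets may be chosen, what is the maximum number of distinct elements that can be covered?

Choosing T1, T2, T3 covers {a, b, c, d, e, f, g, i, j} — 9 elements.
No choice of 3 sets does better; here h is left uncovered.

9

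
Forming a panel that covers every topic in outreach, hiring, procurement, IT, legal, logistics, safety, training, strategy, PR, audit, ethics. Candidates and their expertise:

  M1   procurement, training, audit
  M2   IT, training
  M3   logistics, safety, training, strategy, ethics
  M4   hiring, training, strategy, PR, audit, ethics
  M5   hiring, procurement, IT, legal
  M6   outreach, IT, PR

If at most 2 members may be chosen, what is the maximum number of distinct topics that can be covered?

Choosing M3, M5 covers {hiring, procurement, IT, legal, logistics, safety, training, strategy, ethics} — 9 topics.
No choice of 2 members does better; here outreach, PR, audit are left uncovered.

9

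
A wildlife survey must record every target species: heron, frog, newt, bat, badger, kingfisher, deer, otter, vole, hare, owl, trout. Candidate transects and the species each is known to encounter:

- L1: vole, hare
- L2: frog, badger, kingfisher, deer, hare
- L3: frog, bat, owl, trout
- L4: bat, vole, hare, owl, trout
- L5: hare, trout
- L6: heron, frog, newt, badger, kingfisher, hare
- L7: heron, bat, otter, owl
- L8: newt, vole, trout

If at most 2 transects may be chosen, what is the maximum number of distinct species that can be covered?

Choosing L4, L6 covers {heron, frog, newt, bat, badger, kingfisher, vole, hare, owl, trout} — 10 species.
No choice of 2 transects does better; here deer, otter are left uncovered.

10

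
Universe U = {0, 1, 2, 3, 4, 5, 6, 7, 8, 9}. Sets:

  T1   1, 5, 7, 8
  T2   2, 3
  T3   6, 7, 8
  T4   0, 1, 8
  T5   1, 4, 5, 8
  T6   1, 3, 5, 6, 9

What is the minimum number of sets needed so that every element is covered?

5

T1, T2, T4, T5, T6 together cover {0, 1, 2, 3, 4, 5, 6, 7, 8, 9} — every element.
No 4 of the 6 sets cover everything (all 15 size-4 selections fall short), so 5 is minimum.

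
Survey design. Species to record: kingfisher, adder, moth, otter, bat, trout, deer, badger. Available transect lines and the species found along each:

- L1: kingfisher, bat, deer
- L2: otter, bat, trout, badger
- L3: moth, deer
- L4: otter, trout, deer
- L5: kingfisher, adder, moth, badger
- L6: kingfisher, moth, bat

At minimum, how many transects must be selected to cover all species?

3

L1, L2, L5 together cover {kingfisher, adder, moth, otter, bat, trout, deer, badger} — every species.
No 2 of the 6 transects cover everything (all 15 pairs fall short), so 3 is minimum.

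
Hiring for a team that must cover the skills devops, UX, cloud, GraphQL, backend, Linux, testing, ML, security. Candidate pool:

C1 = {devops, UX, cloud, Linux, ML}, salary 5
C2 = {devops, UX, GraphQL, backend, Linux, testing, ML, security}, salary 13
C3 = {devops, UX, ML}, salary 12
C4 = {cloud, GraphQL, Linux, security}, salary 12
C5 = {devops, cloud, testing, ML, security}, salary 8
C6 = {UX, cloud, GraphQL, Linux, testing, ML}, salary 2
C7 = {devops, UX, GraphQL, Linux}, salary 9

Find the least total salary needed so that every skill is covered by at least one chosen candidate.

15

C2, C6 cover every skill at salary 13 + 2 = 15.
Any cover uses at least 2 candidates; among all covering selections none totals below 15.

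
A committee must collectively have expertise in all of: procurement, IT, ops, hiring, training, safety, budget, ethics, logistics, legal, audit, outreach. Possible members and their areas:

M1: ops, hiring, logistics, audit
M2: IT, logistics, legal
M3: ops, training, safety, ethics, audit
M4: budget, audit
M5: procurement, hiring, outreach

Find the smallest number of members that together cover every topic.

M2, M3, M4, M5 together cover {procurement, IT, ops, hiring, training, safety, budget, ethics, logistics, legal, audit, outreach} — every topic.
No 3 of the 5 members cover everything (all 10 triples fall short), so 4 is minimum.

4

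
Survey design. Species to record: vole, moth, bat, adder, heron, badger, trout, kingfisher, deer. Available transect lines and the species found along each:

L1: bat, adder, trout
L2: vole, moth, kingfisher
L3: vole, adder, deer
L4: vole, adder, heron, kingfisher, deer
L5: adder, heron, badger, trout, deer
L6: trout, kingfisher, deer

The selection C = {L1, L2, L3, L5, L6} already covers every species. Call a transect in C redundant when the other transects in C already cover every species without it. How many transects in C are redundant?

2

Drop L1: bat uncovered — not redundant.
Drop L2: moth uncovered — not redundant.
Drop L3: the rest still cover every species — redundant.
Drop L5: heron, badger uncovered — not redundant.
Drop L6: the rest still cover every species — redundant.
2 redundant: L3, L6.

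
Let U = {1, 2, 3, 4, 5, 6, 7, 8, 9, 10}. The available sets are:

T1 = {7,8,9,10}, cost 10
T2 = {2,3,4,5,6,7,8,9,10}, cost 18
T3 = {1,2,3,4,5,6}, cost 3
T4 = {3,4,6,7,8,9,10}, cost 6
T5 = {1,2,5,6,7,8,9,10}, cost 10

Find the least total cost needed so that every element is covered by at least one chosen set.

T3, T4 cover every element at cost 3 + 6 = 9.
Any cover uses at least 2 sets; among all covering selections none totals below 9.

9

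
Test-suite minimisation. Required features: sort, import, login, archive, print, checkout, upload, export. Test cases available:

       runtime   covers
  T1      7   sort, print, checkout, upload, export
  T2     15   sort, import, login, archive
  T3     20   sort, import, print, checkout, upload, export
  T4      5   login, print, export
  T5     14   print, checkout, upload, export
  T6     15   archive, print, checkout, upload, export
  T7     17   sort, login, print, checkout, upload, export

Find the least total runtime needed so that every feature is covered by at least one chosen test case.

T1, T2 cover every feature at runtime 7 + 15 = 22.
Any cover uses at least 2 test cases; among all covering selections none totals below 22.

22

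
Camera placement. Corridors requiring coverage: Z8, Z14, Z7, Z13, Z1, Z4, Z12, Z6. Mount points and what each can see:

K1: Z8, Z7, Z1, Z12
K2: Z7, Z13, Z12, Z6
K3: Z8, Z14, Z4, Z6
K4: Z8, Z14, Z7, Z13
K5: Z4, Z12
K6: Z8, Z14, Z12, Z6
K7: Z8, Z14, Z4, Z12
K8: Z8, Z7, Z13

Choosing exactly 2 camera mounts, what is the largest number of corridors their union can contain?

7

Choosing K1, K3 covers {Z8, Z14, Z7, Z1, Z4, Z12, Z6} — 7 corridors.
No choice of 2 camera mounts does better; here Z13 is left uncovered.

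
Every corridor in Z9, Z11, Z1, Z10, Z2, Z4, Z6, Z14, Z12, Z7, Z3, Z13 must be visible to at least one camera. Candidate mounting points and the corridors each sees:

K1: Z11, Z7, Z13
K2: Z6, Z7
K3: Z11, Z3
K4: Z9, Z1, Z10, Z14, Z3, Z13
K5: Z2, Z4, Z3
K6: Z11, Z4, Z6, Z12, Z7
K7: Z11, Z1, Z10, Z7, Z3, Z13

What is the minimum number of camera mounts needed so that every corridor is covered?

3

K4, K5, K6 together cover {Z9, Z11, Z1, Z10, Z2, Z4, Z6, Z14, Z12, Z7, Z3, Z13} — every corridor.
No 2 of the 7 camera mounts cover everything (all 21 pairs fall short), so 3 is minimum.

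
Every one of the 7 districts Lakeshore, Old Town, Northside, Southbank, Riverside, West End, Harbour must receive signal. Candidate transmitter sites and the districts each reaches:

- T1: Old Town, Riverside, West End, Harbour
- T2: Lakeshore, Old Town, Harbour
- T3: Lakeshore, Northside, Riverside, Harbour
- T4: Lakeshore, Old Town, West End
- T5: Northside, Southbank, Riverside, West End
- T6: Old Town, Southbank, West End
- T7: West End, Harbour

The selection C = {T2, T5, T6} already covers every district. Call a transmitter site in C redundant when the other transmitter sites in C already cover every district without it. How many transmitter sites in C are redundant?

Drop T2: Lakeshore, Harbour uncovered — not redundant.
Drop T5: Northside, Riverside uncovered — not redundant.
Drop T6: the rest still cover every district — redundant.
1 redundant: T6.

1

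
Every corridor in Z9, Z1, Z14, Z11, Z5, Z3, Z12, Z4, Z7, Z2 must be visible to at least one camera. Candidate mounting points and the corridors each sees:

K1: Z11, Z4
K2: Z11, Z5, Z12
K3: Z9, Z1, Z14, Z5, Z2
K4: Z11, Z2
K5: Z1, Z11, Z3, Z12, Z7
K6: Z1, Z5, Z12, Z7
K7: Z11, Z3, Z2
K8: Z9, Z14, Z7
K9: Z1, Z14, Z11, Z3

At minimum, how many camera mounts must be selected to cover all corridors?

K1, K3, K5 together cover {Z9, Z1, Z14, Z11, Z5, Z3, Z12, Z4, Z7, Z2} — every corridor.
No 2 of the 9 camera mounts cover everything (all 36 pairs fall short), so 3 is minimum.

3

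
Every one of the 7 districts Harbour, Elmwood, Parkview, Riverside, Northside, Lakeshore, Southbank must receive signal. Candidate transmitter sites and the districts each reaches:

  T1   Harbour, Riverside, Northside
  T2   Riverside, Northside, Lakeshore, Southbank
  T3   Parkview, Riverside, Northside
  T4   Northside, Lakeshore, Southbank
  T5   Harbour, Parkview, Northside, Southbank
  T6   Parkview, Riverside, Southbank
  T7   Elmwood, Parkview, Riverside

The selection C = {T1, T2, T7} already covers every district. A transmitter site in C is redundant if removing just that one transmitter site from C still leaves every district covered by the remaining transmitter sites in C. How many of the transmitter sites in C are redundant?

0

Drop T1: Harbour uncovered — not redundant.
Drop T2: Lakeshore, Southbank uncovered — not redundant.
Drop T7: Elmwood, Parkview uncovered — not redundant.
None of the transmitter sites in C is redundant.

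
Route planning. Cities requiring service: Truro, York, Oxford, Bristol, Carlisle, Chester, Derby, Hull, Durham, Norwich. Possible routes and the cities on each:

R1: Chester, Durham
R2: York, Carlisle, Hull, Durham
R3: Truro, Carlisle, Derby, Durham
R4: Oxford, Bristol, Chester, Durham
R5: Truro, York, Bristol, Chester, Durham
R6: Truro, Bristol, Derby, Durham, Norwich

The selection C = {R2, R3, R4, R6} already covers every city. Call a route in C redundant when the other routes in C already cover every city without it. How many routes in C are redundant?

Drop R2: York, Hull uncovered — not redundant.
Drop R3: the rest still cover every city — redundant.
Drop R4: Oxford, Chester uncovered — not redundant.
Drop R6: Norwich uncovered — not redundant.
1 redundant: R3.

1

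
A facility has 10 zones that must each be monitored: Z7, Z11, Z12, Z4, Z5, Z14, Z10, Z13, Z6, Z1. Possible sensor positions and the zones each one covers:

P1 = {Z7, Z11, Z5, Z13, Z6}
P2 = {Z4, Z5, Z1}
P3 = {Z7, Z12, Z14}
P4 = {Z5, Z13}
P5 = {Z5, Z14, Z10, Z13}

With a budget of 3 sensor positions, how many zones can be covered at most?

Choosing P1, P2, P3 covers {Z7, Z11, Z12, Z4, Z5, Z14, Z13, Z6, Z1} — 9 zones.
No choice of 3 sensor positions does better; here Z10 is left uncovered.

9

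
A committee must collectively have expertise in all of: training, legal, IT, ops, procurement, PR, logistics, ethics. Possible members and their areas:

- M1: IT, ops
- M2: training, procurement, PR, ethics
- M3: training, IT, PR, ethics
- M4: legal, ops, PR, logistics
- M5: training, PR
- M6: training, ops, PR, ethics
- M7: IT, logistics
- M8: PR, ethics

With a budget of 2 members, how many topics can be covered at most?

7

Choosing M2, M4 covers {training, legal, ops, procurement, PR, logistics, ethics} — 7 topics.
No choice of 2 members does better; here IT is left uncovered.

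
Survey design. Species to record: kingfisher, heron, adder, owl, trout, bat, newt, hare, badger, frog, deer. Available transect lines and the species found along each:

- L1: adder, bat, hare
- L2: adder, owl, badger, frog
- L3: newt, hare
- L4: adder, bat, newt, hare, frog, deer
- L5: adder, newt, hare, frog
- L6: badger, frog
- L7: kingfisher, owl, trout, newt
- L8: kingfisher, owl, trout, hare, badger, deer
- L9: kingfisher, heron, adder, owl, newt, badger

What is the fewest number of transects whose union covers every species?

3

L4, L7, L9 together cover {kingfisher, heron, adder, owl, trout, bat, newt, hare, badger, frog, deer} — every species.
No 2 of the 9 transects cover everything (all 36 pairs fall short), so 3 is minimum.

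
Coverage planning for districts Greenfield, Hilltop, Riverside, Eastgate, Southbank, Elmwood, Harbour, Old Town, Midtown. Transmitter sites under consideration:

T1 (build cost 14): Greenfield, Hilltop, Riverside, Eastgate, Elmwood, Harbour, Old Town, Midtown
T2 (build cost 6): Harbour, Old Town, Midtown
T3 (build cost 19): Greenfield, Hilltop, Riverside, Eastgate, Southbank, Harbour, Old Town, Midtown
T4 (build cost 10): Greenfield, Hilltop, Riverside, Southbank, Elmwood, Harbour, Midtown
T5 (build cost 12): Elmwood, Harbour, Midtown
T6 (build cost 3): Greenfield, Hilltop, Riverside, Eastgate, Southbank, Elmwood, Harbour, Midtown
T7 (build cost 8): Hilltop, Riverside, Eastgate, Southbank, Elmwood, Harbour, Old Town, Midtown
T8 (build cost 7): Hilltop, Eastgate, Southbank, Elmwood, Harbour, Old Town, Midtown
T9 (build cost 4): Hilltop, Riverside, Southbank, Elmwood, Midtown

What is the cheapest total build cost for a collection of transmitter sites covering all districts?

T2, T6 cover every district at build cost 6 + 3 = 9.
Any cover uses at least 2 transmitter sites; among all covering selections none totals below 9.

9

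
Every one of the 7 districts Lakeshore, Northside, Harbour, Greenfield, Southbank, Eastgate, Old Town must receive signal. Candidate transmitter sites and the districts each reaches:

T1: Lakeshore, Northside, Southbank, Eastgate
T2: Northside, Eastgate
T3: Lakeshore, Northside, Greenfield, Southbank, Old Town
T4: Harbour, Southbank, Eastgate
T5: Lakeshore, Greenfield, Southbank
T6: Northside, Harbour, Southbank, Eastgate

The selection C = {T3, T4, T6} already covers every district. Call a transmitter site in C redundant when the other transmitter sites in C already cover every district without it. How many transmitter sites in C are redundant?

2

Drop T3: Lakeshore, Greenfield, Old Town uncovered — not redundant.
Drop T4: the rest still cover every district — redundant.
Drop T6: the rest still cover every district — redundant.
2 redundant: T4, T6.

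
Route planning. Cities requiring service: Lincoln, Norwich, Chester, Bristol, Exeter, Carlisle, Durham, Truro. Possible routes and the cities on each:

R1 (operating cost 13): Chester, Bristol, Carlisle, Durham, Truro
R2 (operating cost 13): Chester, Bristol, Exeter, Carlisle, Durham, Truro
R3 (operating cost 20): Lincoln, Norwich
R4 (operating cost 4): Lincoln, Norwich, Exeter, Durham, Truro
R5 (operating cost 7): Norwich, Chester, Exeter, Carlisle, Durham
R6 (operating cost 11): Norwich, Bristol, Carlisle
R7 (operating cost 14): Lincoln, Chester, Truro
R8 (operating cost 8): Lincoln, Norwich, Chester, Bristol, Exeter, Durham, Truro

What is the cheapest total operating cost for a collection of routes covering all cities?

15

R5, R8 cover every city at operating cost 7 + 8 = 15.
Any cover uses at least 2 routes; among all covering selections none totals below 15.
Greedy by coverage-per-operating cost would pick R4, R5, R8 for 19 — worse than the optimum 15.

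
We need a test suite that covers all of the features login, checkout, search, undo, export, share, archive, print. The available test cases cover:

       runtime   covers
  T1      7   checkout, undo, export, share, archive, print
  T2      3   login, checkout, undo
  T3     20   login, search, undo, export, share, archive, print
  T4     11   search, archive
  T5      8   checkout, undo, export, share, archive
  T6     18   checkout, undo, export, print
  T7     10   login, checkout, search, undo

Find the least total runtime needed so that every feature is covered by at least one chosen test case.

T1, T7 cover every feature at runtime 7 + 10 = 17.
Any cover uses at least 2 test cases; among all covering selections none totals below 17.

17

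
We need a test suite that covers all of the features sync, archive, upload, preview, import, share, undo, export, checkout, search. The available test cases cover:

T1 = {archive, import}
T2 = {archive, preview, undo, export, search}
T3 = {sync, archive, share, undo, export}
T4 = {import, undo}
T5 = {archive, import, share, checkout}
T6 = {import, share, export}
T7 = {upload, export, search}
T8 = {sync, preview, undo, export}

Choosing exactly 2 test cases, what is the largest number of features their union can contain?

Choosing T2, T5 covers {archive, preview, import, share, undo, export, checkout, search} — 8 features.
No choice of 2 test cases does better; here sync, upload are left uncovered.

8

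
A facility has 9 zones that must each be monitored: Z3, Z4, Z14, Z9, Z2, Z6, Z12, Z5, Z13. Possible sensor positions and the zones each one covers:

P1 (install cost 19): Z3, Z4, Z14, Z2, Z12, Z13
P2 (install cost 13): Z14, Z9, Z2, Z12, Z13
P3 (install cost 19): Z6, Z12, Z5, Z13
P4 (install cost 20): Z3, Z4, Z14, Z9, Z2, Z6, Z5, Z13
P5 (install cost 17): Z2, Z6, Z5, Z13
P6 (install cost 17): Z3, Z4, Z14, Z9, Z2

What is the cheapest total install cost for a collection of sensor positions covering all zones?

33

P2, P4 cover every zone at install cost 13 + 20 = 33.
Any cover uses at least 2 sensor positions; among all covering selections none totals below 33.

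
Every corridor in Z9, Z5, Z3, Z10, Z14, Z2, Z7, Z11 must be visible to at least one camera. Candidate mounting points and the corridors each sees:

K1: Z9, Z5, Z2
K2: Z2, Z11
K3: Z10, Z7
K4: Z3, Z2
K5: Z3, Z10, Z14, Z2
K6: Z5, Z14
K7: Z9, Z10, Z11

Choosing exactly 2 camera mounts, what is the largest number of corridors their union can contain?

6

Choosing K1, K5 covers {Z9, Z5, Z3, Z10, Z14, Z2} — 6 corridors.
No choice of 2 camera mounts does better; here Z7, Z11 are left uncovered.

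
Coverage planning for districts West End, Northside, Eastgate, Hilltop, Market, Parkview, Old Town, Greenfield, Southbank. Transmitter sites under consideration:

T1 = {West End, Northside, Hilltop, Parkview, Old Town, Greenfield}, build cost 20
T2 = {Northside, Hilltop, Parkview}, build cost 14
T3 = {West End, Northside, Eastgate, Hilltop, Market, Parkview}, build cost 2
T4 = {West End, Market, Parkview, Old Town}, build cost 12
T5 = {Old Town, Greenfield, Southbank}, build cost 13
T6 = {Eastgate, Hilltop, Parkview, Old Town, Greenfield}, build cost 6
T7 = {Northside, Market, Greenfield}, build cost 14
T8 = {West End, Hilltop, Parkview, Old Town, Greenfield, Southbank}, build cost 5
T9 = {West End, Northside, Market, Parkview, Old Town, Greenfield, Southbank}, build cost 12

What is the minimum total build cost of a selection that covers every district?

7

T3, T8 cover every district at build cost 2 + 5 = 7.
Any cover uses at least 2 transmitter sites; among all covering selections none totals below 7.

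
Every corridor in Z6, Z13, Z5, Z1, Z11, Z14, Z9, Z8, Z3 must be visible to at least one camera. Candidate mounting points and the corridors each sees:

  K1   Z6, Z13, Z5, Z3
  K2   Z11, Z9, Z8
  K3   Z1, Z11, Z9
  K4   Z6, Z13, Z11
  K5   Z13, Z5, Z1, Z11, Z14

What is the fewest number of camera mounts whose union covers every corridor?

K1, K2, K5 together cover {Z6, Z13, Z5, Z1, Z11, Z14, Z9, Z8, Z3} — every corridor.
No 2 of the 5 camera mounts cover everything (all 10 pairs fall short), so 3 is minimum.

3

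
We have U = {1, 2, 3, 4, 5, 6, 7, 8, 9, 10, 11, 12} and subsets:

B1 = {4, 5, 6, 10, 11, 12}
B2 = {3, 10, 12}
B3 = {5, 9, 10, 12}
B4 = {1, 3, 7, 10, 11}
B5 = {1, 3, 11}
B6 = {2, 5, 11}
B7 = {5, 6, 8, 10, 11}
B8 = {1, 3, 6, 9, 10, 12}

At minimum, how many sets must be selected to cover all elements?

5

B1, B3, B4, B6, B7 together cover {1, 2, 3, 4, 5, 6, 7, 8, 9, 10, 11, 12} — every element.
No 4 of the 8 sets cover everything (all 70 size-4 selections fall short), so 5 is minimum.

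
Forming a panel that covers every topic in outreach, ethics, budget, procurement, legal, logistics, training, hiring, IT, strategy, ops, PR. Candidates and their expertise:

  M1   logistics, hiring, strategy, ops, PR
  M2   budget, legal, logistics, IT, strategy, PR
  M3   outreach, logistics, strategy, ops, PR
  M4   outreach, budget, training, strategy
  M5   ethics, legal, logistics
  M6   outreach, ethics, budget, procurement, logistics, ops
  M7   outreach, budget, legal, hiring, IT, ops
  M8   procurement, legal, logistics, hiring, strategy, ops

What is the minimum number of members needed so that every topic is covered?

4

M1, M2, M4, M6 together cover {outreach, ethics, budget, procurement, legal, logistics, training, hiring, IT, strategy, ops, PR} — every topic.
No 3 of the 8 members cover everything (all 56 triples fall short), so 4 is minimum.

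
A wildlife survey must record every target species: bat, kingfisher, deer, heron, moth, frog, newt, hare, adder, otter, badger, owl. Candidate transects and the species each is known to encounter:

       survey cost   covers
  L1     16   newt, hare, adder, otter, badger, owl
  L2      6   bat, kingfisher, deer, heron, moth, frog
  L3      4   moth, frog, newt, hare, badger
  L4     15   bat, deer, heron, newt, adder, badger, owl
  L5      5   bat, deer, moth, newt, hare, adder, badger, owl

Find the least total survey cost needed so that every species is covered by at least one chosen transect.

22

L1, L2 cover every species at survey cost 16 + 6 = 22.
Any cover uses at least 2 transects; among all covering selections none totals below 22.
Greedy by coverage-per-survey cost would pick L5, L2, L1 for 27 — worse than the optimum 22.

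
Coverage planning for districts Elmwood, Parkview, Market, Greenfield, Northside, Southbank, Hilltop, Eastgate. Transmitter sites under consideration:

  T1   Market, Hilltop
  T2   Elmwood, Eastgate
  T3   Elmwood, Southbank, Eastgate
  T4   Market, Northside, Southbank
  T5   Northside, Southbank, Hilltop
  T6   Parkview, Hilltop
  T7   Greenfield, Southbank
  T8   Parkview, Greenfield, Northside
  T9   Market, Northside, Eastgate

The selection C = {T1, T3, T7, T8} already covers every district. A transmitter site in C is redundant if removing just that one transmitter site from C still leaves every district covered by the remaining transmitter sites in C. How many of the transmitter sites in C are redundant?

1

Drop T1: Market, Hilltop uncovered — not redundant.
Drop T3: Elmwood, Eastgate uncovered — not redundant.
Drop T7: the rest still cover every district — redundant.
Drop T8: Parkview, Northside uncovered — not redundant.
1 redundant: T7.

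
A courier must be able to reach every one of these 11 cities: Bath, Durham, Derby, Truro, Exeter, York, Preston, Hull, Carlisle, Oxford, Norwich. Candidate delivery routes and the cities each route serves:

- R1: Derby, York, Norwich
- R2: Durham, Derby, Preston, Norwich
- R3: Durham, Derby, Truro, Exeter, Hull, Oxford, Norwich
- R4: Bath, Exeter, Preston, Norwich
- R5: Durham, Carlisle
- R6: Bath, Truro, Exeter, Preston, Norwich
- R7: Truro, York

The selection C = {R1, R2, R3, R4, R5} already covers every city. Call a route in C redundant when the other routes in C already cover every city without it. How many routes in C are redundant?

Drop R1: York uncovered — not redundant.
Drop R2: the rest still cover every city — redundant.
Drop R3: Truro, Hull, Oxford uncovered — not redundant.
Drop R4: Bath uncovered — not redundant.
Drop R5: Carlisle uncovered — not redundant.
1 redundant: R2.

1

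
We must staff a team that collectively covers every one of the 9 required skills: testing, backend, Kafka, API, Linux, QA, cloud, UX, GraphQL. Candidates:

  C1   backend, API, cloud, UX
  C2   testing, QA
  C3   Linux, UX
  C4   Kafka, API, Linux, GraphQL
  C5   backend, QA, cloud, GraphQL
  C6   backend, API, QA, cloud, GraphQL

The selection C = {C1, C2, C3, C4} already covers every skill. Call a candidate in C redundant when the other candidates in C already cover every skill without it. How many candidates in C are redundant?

Drop C1: backend, cloud uncovered — not redundant.
Drop C2: testing, QA uncovered — not redundant.
Drop C3: the rest still cover every skill — redundant.
Drop C4: Kafka, GraphQL uncovered — not redundant.
1 redundant: C3.

1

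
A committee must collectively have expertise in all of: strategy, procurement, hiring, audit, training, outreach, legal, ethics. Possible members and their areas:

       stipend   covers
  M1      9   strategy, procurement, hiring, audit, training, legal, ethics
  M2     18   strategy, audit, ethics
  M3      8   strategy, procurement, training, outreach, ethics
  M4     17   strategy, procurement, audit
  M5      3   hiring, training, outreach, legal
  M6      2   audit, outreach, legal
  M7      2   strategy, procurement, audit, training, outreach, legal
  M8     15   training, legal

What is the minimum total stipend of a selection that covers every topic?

M1, M6 cover every topic at stipend 9 + 2 = 11.
Any cover uses at least 2 members; among all covering selections none totals below 11.
Greedy by coverage-per-stipend would pick M7, M5, M3 for 13 — worse than the optimum 11.

11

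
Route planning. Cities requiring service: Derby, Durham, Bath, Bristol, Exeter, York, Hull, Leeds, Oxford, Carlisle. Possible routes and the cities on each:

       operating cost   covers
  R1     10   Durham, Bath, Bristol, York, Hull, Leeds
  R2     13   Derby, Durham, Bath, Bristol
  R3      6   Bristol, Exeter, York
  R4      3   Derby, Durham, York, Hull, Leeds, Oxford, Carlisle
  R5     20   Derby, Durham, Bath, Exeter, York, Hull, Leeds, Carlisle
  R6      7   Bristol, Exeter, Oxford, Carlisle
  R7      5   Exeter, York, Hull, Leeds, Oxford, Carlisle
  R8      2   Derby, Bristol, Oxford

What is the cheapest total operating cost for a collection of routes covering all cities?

17

R1, R7, R8 cover every city at operating cost 10 + 5 + 2 = 17.
Any cover uses at least 2 routes; among all covering selections none totals below 17.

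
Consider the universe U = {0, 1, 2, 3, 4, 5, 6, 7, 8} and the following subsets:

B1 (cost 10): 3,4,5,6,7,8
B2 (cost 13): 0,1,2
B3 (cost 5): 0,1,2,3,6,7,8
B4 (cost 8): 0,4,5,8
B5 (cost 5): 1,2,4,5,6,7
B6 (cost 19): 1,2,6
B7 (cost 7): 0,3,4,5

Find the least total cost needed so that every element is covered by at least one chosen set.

10

B3, B5 cover every element at cost 5 + 5 = 10.
Any cover uses at least 2 sets; among all covering selections none totals below 10.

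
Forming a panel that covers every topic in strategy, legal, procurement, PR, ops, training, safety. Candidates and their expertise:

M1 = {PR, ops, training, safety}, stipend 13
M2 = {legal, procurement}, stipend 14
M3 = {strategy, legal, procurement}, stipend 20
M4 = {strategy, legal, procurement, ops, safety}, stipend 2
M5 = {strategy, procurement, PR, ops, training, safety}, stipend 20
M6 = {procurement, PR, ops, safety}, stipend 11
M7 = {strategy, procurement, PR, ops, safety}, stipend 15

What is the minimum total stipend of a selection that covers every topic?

M1, M4 cover every topic at stipend 13 + 2 = 15.
Any cover uses at least 2 members; among all covering selections none totals below 15.

15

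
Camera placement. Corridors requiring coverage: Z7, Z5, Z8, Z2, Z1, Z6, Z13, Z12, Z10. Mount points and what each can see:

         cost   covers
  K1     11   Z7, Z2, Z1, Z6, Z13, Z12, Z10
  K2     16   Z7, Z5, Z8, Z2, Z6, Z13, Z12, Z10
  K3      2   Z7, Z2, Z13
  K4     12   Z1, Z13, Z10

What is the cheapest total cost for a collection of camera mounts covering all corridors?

27

K1, K2 cover every corridor at cost 11 + 16 = 27.
Any cover uses at least 2 camera mounts; among all covering selections none totals below 27.
Greedy by coverage-per-cost would pick K3, K1, K2 for 29 — worse than the optimum 27.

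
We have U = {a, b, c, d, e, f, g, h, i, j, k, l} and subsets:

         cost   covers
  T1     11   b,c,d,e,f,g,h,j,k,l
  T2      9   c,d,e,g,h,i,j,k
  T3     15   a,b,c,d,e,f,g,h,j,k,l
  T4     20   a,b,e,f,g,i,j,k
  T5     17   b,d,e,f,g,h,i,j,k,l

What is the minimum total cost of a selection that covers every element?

T2, T3 cover every element at cost 9 + 15 = 24.
Any cover uses at least 2 sets; among all covering selections none totals below 24.
Greedy by coverage-per-cost would pick T1, T2, T3 for 35 — worse than the optimum 24.

24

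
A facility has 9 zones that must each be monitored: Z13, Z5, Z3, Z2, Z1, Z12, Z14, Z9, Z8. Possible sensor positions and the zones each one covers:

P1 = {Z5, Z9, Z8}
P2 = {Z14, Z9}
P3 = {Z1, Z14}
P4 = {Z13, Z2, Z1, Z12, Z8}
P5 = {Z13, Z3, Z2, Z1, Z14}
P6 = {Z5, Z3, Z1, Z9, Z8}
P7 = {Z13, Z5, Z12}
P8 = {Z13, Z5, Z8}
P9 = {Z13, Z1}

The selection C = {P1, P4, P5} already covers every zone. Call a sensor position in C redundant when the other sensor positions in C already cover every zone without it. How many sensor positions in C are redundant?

0

Drop P1: Z5, Z9 uncovered — not redundant.
Drop P4: Z12 uncovered — not redundant.
Drop P5: Z3, Z14 uncovered — not redundant.
None of the sensor positions in C is redundant.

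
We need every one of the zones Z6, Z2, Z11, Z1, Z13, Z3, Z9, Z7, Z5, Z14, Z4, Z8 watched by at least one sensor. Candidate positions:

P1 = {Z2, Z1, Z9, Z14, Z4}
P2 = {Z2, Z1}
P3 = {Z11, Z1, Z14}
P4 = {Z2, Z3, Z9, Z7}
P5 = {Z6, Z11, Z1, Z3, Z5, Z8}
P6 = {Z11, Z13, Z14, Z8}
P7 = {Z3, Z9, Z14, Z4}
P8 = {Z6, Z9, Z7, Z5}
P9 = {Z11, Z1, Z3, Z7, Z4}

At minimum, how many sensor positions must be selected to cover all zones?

4

P1, P4, P5, P6 together cover {Z6, Z2, Z11, Z1, Z13, Z3, Z9, Z7, Z5, Z14, Z4, Z8} — every zone.
No 3 of the 9 sensor positions cover everything (all 84 triples fall short), so 4 is minimum.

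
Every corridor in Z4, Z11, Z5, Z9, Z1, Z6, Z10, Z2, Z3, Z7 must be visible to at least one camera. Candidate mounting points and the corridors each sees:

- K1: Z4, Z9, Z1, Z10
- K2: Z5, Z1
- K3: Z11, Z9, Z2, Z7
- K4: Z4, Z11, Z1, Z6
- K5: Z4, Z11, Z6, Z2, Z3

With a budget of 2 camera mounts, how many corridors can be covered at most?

8

Choosing K1, K5 covers {Z4, Z11, Z9, Z1, Z6, Z10, Z2, Z3} — 8 corridors.
No choice of 2 camera mounts does better; here Z5, Z7 are left uncovered.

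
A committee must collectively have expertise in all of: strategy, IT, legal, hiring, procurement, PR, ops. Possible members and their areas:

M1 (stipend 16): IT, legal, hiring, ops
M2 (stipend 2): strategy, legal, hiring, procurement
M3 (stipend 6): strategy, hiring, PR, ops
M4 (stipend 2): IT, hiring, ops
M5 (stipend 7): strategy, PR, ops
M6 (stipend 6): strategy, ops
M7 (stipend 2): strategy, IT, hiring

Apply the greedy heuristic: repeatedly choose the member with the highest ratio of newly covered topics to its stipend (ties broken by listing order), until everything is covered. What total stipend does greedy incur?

Pick 1: M2 adds 4 new (strategy, legal, hiring, procurement) at stipend 2 (ratio 4/2).
Pick 2: M4 adds 2 new (IT, ops) at stipend 2 (ratio 2/2).
Pick 3: M3 adds 1 new (PR) at stipend 6 (ratio 1/6).
Greedy total stipend: 2 + 2 + 6 = 10.

10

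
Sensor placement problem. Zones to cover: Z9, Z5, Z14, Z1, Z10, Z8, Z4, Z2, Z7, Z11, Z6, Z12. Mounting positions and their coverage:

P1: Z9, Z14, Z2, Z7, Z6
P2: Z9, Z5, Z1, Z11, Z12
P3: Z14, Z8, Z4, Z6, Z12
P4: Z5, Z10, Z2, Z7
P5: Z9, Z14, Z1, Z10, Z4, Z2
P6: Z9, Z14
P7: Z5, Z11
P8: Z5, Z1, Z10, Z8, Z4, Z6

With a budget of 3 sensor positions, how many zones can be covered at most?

12

Choosing P1, P2, P8 covers {Z9, Z5, Z14, Z1, Z10, Z8, Z4, Z2, Z7, Z11, Z6, Z12} — 12 zones.
That is all 12 zones.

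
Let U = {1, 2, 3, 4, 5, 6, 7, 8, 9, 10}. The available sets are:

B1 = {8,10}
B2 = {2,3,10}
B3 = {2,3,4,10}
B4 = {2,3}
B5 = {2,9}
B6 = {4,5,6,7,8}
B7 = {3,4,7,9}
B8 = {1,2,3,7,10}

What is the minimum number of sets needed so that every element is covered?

3

B5, B6, B8 together cover {1, 2, 3, 4, 5, 6, 7, 8, 9, 10} — every element.
No 2 of the 8 sets cover everything (all 28 pairs fall short), so 3 is minimum.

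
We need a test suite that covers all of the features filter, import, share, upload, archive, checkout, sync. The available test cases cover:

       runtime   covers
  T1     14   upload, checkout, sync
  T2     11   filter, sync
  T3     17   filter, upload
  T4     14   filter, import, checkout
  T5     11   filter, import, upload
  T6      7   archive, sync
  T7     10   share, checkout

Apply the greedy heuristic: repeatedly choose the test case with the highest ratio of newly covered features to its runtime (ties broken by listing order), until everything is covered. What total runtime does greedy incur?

Pick 1: T6 adds 2 new (archive, sync) at runtime 7 (ratio 2/7).
Pick 2: T5 adds 3 new (filter, import, upload) at runtime 11 (ratio 3/11).
Pick 3: T7 adds 2 new (share, checkout) at runtime 10 (ratio 2/10).
Greedy total runtime: 7 + 11 + 10 = 28.

28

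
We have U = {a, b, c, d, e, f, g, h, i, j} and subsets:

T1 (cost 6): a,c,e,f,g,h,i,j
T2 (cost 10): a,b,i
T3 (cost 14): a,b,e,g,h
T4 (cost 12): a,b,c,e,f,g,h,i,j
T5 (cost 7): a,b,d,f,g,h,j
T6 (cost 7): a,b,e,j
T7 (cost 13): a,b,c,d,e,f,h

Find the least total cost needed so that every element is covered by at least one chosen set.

13

T1, T5 cover every element at cost 6 + 7 = 13.
Any cover uses at least 2 sets; among all covering selections none totals below 13.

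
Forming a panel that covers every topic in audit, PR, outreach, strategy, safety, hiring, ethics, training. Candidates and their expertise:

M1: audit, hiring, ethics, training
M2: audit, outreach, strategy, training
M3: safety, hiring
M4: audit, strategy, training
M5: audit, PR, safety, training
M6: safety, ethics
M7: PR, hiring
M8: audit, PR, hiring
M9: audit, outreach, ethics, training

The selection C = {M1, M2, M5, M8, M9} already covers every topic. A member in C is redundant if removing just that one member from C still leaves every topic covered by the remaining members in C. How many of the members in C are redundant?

Drop M1: the rest still cover every topic — redundant.
Drop M2: strategy uncovered — not redundant.
Drop M5: safety uncovered — not redundant.
Drop M8: the rest still cover every topic — redundant.
Drop M9: the rest still cover every topic — redundant.
3 redundant: M1, M8, M9.

3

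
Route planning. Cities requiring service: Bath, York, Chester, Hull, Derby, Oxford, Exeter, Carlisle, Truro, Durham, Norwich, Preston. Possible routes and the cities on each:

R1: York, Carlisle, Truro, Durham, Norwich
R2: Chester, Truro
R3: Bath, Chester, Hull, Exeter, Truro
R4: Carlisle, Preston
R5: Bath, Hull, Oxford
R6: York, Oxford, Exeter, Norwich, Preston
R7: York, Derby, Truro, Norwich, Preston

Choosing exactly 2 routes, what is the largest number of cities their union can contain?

Choosing R1, R3 covers {Bath, York, Chester, Hull, Exeter, Carlisle, Truro, Durham, Norwich} — 9 cities.
No choice of 2 routes does better; here Derby, Oxford, Preston are left uncovered.

9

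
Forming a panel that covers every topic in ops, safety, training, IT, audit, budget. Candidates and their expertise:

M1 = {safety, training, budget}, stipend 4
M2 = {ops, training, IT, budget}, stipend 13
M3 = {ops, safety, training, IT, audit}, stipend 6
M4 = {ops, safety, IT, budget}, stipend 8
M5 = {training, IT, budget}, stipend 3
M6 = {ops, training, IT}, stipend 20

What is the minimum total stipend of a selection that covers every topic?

M3, M5 cover every topic at stipend 6 + 3 = 9.
Any cover uses at least 2 members; among all covering selections none totals below 9.

9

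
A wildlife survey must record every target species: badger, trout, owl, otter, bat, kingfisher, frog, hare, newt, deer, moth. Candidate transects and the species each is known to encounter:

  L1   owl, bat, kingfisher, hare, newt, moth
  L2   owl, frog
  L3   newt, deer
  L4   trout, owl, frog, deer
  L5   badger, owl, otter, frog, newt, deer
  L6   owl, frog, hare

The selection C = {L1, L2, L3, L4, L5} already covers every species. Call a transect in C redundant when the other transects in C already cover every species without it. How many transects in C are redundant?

Drop L1: bat, kingfisher, hare, moth uncovered — not redundant.
Drop L2: the rest still cover every species — redundant.
Drop L3: the rest still cover every species — redundant.
Drop L4: trout uncovered — not redundant.
Drop L5: badger, otter uncovered — not redundant.
2 redundant: L2, L3.

2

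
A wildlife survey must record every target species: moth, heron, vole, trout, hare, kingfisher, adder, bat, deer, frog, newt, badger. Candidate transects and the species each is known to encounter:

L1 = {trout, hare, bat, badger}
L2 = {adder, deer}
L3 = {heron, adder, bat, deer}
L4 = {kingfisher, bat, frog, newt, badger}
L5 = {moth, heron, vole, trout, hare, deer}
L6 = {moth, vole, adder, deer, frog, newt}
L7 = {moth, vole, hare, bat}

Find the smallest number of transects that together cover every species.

L2, L4, L5 together cover {moth, heron, vole, trout, hare, kingfisher, adder, bat, deer, frog, newt, badger} — every species.
No 2 of the 7 transects cover everything (all 21 pairs fall short), so 3 is minimum.

3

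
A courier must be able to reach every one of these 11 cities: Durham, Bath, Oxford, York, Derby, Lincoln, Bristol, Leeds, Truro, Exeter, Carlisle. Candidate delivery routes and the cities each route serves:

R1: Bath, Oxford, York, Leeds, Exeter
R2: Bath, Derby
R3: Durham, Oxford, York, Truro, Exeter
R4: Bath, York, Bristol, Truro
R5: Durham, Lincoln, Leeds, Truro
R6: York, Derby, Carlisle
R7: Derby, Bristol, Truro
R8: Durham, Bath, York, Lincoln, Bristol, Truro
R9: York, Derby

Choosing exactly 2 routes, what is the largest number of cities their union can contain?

Choosing R1, R8 covers {Durham, Bath, Oxford, York, Lincoln, Bristol, Leeds, Truro, Exeter} — 9 cities.
No choice of 2 routes does better; here Derby, Carlisle are left uncovered.

9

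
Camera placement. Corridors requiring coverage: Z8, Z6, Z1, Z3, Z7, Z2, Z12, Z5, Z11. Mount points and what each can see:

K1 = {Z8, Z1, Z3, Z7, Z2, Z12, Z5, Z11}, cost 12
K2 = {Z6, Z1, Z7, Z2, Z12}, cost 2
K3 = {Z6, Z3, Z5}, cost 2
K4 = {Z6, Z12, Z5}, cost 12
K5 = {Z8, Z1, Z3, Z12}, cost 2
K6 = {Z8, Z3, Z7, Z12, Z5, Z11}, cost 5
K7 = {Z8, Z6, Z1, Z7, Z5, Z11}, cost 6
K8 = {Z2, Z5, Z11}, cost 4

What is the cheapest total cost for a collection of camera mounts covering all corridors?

7

K2, K6 cover every corridor at cost 2 + 5 = 7.
Any cover uses at least 2 camera mounts; among all covering selections none totals below 7.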